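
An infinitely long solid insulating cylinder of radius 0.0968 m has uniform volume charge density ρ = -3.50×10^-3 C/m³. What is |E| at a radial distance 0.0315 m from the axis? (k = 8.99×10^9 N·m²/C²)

Coaxial Gaussian cylinder, radius r = 0.0315 m, length L (r < R).
Charge inside radius r per length L is ρ·πr²·L, so λ_enc = ρπr² = -1.091e-5 C/m.
Gauss's law: E·2πrL = λ_enc L/ε₀.
E = 2k|λ_enc|/r = 2(8.99×10^9)(1.091×10^-5)/(0.0315) = 6.23×10^6 N/C.

E ≈ 6.23e6 N/C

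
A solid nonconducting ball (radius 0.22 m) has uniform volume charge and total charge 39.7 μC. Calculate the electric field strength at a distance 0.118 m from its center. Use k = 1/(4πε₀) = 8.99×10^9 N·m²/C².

|E| = 3.96×10^6 N/C

Symmetry ⇒ E = E(r) r̂. Gaussian sphere of radius r = 0.118 m (r < R).
Only the charge within r is enclosed: Q_enc = Q·(r/R)³ = (39.7 μC)·(0.118 m/0.22 m)³ = 6.126×10^-6 C.
By Gauss's law, ∮E·dA = E·4πr² = Q_enc/ε₀.
E = k|Q_enc|/r² = (8.99×10^9)(6.126e-6)/(0.118)² = 3.96×10^6 N/C.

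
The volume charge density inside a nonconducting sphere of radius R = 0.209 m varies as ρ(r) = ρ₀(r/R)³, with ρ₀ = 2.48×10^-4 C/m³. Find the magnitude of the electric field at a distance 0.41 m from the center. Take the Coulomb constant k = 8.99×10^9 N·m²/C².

|E| = 2.54e5 N/C

Symmetry ⇒ E = E(r) r̂. Gaussian sphere of radius r = 0.41 m (r > R, all charge enclosed).
Q_enc = 4π ∫₀^R ρ₀(r'/R)^3 r'² dr' = 4πρ₀R³/6 = 4.742×10^-6 C.
Gauss's law: E·4πr² = Q_enc/ε₀.
E = k|Q_enc|/r² = (8.99×10^9)(4.742×10^-6)/(0.41)² = 2.54×10^5 N/C.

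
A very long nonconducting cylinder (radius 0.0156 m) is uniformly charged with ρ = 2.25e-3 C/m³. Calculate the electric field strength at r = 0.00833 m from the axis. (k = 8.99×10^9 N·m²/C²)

Take a coaxial cylindrical Gaussian surface of radius r = 0.00833 m and length L (r < R).
Enclosed charge per unit length: λ_enc = ρ·πr² = (2.25×10^-3)π(0.00833)² = 4.905e-7 C/m.
Applying ∮E·dA = Q_enc/ε₀ with the end caps contributing no flux:
E = 2k|λ_enc|/r = 2(8.99×10^9)(4.905×10^-7)/(0.00833) = 1.06×10^6 N/C.

E = 1.06×10^6 N/C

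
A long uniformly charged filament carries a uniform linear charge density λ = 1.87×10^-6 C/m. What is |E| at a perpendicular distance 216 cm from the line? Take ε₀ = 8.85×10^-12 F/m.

E ≈ 1.56e4 N/C

Coaxial Gaussian cylinder, radius r = 216 cm, length L.
Q_enc = λL, so λ_enc = 1.87e-6 C/m.
By Gauss's law (flux through the curved wall only), E·2πrL = λ_enc L/ε₀.
E = |λ_enc|/(2πε₀r) = (1.87×10^-6)/(2π·8.85×10^-12·2.16) = 1.56×10^4 N/C.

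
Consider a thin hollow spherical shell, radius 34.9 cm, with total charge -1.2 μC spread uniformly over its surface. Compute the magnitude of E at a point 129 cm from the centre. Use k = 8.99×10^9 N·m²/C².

Take a concentric spherical Gaussian surface of radius r = 129 cm (r > 34.9 cm).
The entire shell is enclosed: Q_enc = -1.20×10^-6 C.
Gauss's law: E·4πr² = Q_enc/ε₀.
E = k|Q_enc|/r² = (8.99×10^9)(1.20×10^-6)/(1.29)² = 6.48×10^3 N/C.

E ≈ 6.48e3 N/C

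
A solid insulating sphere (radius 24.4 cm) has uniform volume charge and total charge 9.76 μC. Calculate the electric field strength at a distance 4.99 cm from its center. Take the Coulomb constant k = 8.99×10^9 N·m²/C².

E ≈ 3.01×10^5 N/C

Symmetry ⇒ E = E(r) r̂. Gaussian sphere of radius r = 4.99 cm (r < R).
For a uniform sphere the enclosed fraction is (r/R)³, so Q_enc = (9.76 μC)(0.0499/0.244)³ = 8.348×10^-8 C.
By Gauss's law, ∮E·dA = E·4πr² = Q_enc/ε₀.
E = k|Q_enc|/r² = (8.99×10^9)(8.348e-8)/(0.0499)² = 3.01e5 N/C.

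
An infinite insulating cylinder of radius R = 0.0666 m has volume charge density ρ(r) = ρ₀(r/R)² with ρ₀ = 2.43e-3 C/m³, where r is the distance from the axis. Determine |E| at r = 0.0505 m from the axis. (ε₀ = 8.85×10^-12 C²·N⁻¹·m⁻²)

E ≈ 1.99e6 N/C

By cylindrical symmetry E is radial; use a coaxial Gaussian cylinder of radius 0.0505 m and length L (r < R).
λ_enc = ∫₀^r ρ(r')·2πr' dr' = (2πρ₀/R²)·r^4/4 = 5.597×10^-6 C/m.
Applying ∮E·dA = Q_enc/ε₀ with the end caps contributing no flux:
E = |λ_enc|/(2πε₀r) = (5.597e-6)/(2π·8.85×10^-12·0.0505) = 1.99×10^6 N/C.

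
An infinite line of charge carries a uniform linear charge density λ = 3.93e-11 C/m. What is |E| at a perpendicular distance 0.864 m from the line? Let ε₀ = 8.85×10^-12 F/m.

E ≈ 0.818 N/C

Take a coaxial cylindrical Gaussian surface of radius r = 0.864 m and length L.
Q_enc = λL, so λ_enc = 3.93×10^-11 C/m.
Applying ∮E·dA = Q_enc/ε₀ with the end caps contributing no flux:
E = |λ_enc|/(2πε₀r) = (3.93×10^-11)/(2π·8.85×10^-12·0.864) = 0.818 N/C.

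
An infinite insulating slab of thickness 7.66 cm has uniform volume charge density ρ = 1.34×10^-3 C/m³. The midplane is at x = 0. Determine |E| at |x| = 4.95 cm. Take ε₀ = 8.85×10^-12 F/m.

The point |x| = 4.95 cm lies outside the slab (half-thickness 0.0383 m). A symmetric pillbox spanning the full slab encloses Q_enc = ρ·d·A.
Flux = 2EA ⇒ E = |ρ|d/(2ε₀), independent of distance outside.
E = (1.34×10^-3)(0.0766)/(2·8.85×10^-12) = 5.80×10^6 N/C.

|E| = 5.80×10^6 V/m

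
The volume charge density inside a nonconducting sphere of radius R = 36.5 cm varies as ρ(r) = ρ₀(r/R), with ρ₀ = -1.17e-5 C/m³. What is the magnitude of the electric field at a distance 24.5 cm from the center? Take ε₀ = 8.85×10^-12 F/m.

5.44×10^4 N/C

Symmetry ⇒ E = E(r) r̂. Gaussian sphere of radius r = 24.5 cm (r < R).
Q_enc = ∫₀^r ρ(r')·4πr'² dr' = (4πρ₀/R) ∫₀^r r'^3 dr' = 4πρ₀ r^4/(4·R) = -3.628×10^-7 C.
Gauss's law: E·4πr² = Q_enc/ε₀.
E = |Q_enc|/(4πε₀r²) = (3.628×10^-7)/(4π·8.85×10^-12·(0.245)²) = 5.44×10^4 N/C.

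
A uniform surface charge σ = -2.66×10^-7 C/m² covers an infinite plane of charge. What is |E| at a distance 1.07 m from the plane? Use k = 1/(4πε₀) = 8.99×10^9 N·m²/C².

By planar symmetry E is perpendicular to the sheet and uniform; use a Gaussian pillbox with flat faces of area A on each side of the sheet.
Flux Φ = 2EA and Q_enc = σA, so 2EA = σA/ε₀ ⇒ E = |σ|/(2ε₀), independent of distance.
E = 2πk|σ| = 2π(8.99×10^9)(2.66×10^-7) = 1.50e4 N/C.

E = 1.50e4 N/C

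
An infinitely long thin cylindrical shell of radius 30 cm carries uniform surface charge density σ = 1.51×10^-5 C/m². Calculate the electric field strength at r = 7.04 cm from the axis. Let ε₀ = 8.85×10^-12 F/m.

Take a coaxial cylindrical Gaussian surface of radius r = 7.04 cm and length L (r < 30 cm, inside the shell).
No charge is enclosed, so Gauss's law gives E·2πrL = 0 ⇒ E = 0.

E = 0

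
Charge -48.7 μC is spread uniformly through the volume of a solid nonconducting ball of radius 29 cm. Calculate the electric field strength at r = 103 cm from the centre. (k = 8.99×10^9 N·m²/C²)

By spherical symmetry E is radial; choose a Gaussian sphere of radius r = 103 cm (r > R, so the entire charge is enclosed).
Q_enc = -48.7 μC = -4.87×10^-5 C.
By Gauss's law, ∮E·dA = E·4πr² = Q_enc/ε₀.
E = k|Q_enc|/r² = (8.99×10^9)(4.87e-5)/(1.03)² = 4.13×10^5 N/C.

|E| = 4.13×10^5 V/m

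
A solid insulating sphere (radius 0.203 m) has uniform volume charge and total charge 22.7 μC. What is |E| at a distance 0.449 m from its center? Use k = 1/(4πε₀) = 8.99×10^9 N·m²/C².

By spherical symmetry E is radial; choose a Gaussian sphere of radius r = 0.449 m (r > R, so the entire charge is enclosed).
Q_enc = 22.7 μC = 2.27×10^-5 C.
Gauss's law: E·4πr² = Q_enc/ε₀.
E = k|Q_enc|/r² = (8.99×10^9)(2.27e-5)/(0.449)² = 1.01e6 N/C.

E ≈ 1.01×10^6 V/m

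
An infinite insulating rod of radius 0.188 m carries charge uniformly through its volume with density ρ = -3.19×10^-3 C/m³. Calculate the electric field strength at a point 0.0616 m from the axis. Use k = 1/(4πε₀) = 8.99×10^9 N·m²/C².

|E| = 1.11×10^7 N/C

By cylindrical symmetry E is radial; use a coaxial Gaussian cylinder of radius 0.0616 m and length L (r < R).
Enclosed charge per unit length: λ_enc = ρ·πr² = (-3.19×10^-3)π(0.0616)² = -3.803×10^-5 C/m.
Applying ∮E·dA = Q_enc/ε₀ with the end caps contributing no flux:
E = 2k|λ_enc|/r = 2(8.99×10^9)(3.803×10^-5)/(0.0616) = 1.11×10^7 N/C.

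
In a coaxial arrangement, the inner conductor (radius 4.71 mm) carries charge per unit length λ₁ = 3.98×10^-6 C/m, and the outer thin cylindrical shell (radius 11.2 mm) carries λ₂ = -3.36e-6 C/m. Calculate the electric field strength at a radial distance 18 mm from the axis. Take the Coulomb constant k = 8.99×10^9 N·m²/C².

|E| ≈ 6.19×10^5 N/C

Coaxial Gaussian cylinder, radius r = 18 mm, length L (r > 11.2 mm, enclosing both).
λ_enc = λ₁ + λ₂ = (3.98×10^-6) + (-3.36×10^-6) = 6.20×10^-7 C/m.
Applying ∮E·dA = Q_enc/ε₀ with the end caps contributing no flux:
E = 2k|λ_enc|/r = 2(8.99×10^9)(6.20e-7)/(0.018) = 6.19e5 N/C.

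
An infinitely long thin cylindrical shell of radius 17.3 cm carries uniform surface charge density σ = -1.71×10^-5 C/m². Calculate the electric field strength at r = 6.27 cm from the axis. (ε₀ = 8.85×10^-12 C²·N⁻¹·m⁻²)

By cylindrical symmetry E is radial; use a coaxial Gaussian cylinder of radius 6.27 cm and length L (r < 17.3 cm, inside the shell).
No charge is enclosed, so Gauss's law gives E·2πrL = 0 ⇒ E = 0.

|E| = 0 N/C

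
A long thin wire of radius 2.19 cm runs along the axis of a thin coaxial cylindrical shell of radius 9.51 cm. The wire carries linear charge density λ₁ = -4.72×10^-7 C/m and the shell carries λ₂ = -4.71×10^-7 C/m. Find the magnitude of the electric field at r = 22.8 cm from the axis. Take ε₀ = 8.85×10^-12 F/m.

By cylindrical symmetry E is radial; use a coaxial Gaussian cylinder of radius 22.8 cm and length L (r > 9.51 cm, enclosing both).
λ_enc = λ₁ + λ₂ = (-4.72e-7) + (-4.71×10^-7) = -9.43e-7 C/m.
Applying ∮E·dA = Q_enc/ε₀ with the end caps contributing no flux:
E = |λ_enc|/(2πε₀r) = (9.43×10^-7)/(2π·8.85×10^-12·0.228) = 7.44×10^4 N/C.

|E| ≈ 7.44×10^4 V/m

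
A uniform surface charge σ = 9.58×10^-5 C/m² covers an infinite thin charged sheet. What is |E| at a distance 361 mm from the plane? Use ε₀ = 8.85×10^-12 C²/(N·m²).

The symmetry is planar: E is normal to the sheet and the same magnitude on both sides. Take a pillbox straddling the sheet with end-cap area A.
Flux Φ = 2EA and Q_enc = σA, so 2EA = σA/ε₀ ⇒ E = |σ|/(2ε₀), independent of distance.
E = |σ|/(2ε₀) = (9.58×10^-5)/(2·8.85×10^-12) = 5.41×10^6 N/C.

|E| ≈ 5.41×10^6 N/C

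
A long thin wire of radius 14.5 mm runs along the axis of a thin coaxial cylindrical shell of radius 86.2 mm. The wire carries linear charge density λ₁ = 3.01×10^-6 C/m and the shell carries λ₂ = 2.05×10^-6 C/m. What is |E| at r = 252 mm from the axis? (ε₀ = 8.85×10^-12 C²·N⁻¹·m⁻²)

E = 3.61e5 N/C

By cylindrical symmetry E is radial; use a coaxial Gaussian cylinder of radius 252 mm and length L (r > 86.2 mm, enclosing both).
λ_enc = λ₁ + λ₂ = (3.01×10^-6) + (2.05×10^-6) = 5.06×10^-6 C/m.
Gauss's law: E·2πrL = λ_enc L/ε₀.
E = |λ_enc|/(2πε₀r) = (5.06e-6)/(2π·8.85×10^-12·0.252) = 3.61×10^5 N/C.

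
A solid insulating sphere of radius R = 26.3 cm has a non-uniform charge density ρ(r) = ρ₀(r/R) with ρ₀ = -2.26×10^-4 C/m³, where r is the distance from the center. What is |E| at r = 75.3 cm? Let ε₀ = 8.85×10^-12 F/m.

By spherical symmetry E is radial; choose a Gaussian sphere of radius r = 75.3 cm (r > R, all charge enclosed).
Q_enc = 4π ∫₀^R ρ₀(r'/R)^1 r'² dr' = 4πρ₀R³/4 = -1.292e-5 C.
Since E is radial and uniform over the Gaussian sphere, Φ = E·4πr² = Q_enc/ε₀.
E = |Q_enc|/(4πε₀r²) = (1.292e-5)/(4π·8.85×10^-12·(0.753)²) = 2.05×10^5 N/C.

2.05e5 V/m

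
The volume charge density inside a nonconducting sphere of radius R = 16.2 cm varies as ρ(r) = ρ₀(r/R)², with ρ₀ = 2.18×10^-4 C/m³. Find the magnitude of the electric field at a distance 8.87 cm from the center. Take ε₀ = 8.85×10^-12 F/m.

E = 1.31e5 V/m

Use a concentric Gaussian sphere at r = 8.87 cm (r < R).
Integrate the density: Q_enc = 4π ∫₀^r ρ₀(r'/R)^2 r'² dr' = 4πρ₀ r^5/(5·R²) = 1.146×10^-7 C.
Gauss's law: E·4πr² = Q_enc/ε₀.
E = |Q_enc|/(4πε₀r²) = (1.146e-7)/(4π·8.85×10^-12·(0.0887)²) = 1.31×10^5 N/C.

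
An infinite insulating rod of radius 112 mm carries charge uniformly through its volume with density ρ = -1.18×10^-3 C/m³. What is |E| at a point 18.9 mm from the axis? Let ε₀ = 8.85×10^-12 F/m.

|E| = 1.26×10^6 V/m

Choose a coaxial cylinder of radius r = 18.9 mm (arbitrary length L) as the Gaussian surface (r < R).
Charge inside radius r per length L is ρ·πr²·L, so λ_enc = ρπr² = -1.324e-6 C/m.
By Gauss's law (flux through the curved wall only), E·2πrL = λ_enc L/ε₀.
E = |λ_enc|/(2πε₀r) = (1.324e-6)/(2π·8.85×10^-12·0.0189) = 1.26×10^6 N/C.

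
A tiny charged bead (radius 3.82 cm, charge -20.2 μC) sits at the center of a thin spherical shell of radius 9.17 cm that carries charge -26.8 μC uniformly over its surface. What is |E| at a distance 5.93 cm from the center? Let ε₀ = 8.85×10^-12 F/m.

|E| = 5.17×10^7 V/m

By spherical symmetry E is radial; choose a Gaussian sphere of radius r = 5.93 cm (between the bodies, 3.82 cm < r < 9.17 cm).
The shell at 9.17 cm lies outside the Gaussian surface, so Q_enc = -20.2 μC = -2.02×10^-5 C.
Applying ∮E·dA = Q_enc/ε₀ with Φ = E(4πr²):
E = |Q_enc|/(4πε₀r²) = (2.02×10^-5)/(4π·8.85×10^-12·(0.0593)²) = 5.17×10^7 N/C.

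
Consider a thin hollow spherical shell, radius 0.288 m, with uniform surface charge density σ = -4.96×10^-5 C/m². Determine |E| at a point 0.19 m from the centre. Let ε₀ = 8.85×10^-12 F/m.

|E| = 0 N/C

Take a concentric spherical Gaussian surface of radius r = 0.19 m (inside the shell, r < 0.288 m).
All the charge is outside the Gaussian surface: Q_enc = 0, hence E = 0 everywhere inside the shell.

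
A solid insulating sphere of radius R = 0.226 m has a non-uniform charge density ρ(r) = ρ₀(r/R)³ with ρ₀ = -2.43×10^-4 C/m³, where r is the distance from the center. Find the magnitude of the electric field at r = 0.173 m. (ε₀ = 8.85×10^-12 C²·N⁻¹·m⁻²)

Symmetry ⇒ E = E(r) r̂. Gaussian sphere of radius r = 0.173 m (r < R).
Q_enc = ∫₀^r ρ(r')·4πr'² dr' = (4πρ₀/R³) ∫₀^r r'^5 dr' = 4πρ₀ r^6/(6·R³) = -1.182×10^-6 C.
Since E is radial and uniform over the Gaussian sphere, Φ = E·4πr² = Q_enc/ε₀.
E = |Q_enc|/(4πε₀r²) = (1.182e-6)/(4π·8.85×10^-12·(0.173)²) = 3.55×10^5 N/C.

E = 3.55×10^5 N/C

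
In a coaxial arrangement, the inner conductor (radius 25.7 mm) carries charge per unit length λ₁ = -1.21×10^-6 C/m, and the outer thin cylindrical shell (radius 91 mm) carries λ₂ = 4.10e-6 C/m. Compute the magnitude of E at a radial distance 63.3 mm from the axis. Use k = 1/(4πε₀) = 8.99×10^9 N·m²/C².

Choose a coaxial cylinder of radius r = 63.3 mm (arbitrary length L) as the Gaussian surface (between the conductors, 25.7 mm < r < 91 mm).
The shell at 91 mm lies outside the Gaussian surface, so λ_enc = λ₁ = -1.21×10^-6 C/m.
Since E is radial and uniform over the curved surface, Φ = E·2πrL = Q_enc/ε₀ = λ_enc L/ε₀.
E = 2k|λ_enc|/r = 2(8.99×10^9)(1.21×10^-6)/(0.0633) = 3.44×10^5 N/C.

E ≈ 3.44e5 N/C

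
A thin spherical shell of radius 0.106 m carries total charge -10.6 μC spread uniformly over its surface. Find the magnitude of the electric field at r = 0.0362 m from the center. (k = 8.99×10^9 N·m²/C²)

Use a concentric Gaussian sphere at r = 0.0362 m (inside the shell, r < 0.106 m).
All the charge is outside the Gaussian surface: Q_enc = 0, hence E = 0 everywhere inside the shell.

E = 0 (no enclosed charge)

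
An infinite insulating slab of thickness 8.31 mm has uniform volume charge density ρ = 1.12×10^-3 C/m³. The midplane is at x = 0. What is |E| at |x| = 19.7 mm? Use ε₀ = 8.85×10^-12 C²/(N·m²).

E ≈ 5.26×10^5 N/C

The point |x| = 19.7 mm lies outside the slab (half-thickness 0.004155 m). A symmetric pillbox spanning the full slab encloses Q_enc = ρ·d·A.
Flux = 2EA ⇒ E = |ρ|d/(2ε₀), independent of distance outside.
E = (1.12e-3)(0.00831)/(2·8.85×10^-12) = 5.26e5 N/C.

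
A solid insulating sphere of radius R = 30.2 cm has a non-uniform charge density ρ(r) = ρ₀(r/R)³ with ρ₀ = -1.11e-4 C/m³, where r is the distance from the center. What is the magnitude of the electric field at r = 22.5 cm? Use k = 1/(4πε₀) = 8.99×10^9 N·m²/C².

By spherical symmetry E is radial; choose a Gaussian sphere of radius r = 22.5 cm (r < R).
Q_enc = ∫₀^r ρ(r')·4πr'² dr' = (4πρ₀/R³) ∫₀^r r'^5 dr' = 4πρ₀ r^6/(6·R³) = -1.095e-6 C.
By Gauss's law, ∮E·dA = E·4πr² = Q_enc/ε₀.
E = k|Q_enc|/r² = (8.99×10^9)(1.095e-6)/(0.225)² = 1.94e5 N/C.

E ≈ 1.94×10^5 N/C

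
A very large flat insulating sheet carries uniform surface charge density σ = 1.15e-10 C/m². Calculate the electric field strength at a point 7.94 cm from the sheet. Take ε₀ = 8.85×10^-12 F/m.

E ≈ 6.5 V/m

By planar symmetry E is perpendicular to the sheet and uniform; use a Gaussian pillbox with flat faces of area A on each side of the sheet.
Flux Φ = 2EA and Q_enc = σA, so 2EA = σA/ε₀ ⇒ E = |σ|/(2ε₀), independent of distance.
E = |σ|/(2ε₀) = (1.15×10^-10)/(2·8.85×10^-12) = 6.5 N/C.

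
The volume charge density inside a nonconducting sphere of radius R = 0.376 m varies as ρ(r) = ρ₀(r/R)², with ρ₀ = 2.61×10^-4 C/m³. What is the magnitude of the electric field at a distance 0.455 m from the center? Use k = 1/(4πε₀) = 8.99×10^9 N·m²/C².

By spherical symmetry E is radial; choose a Gaussian sphere of radius r = 0.455 m (r > R, all charge enclosed).
Q_enc = 4π ∫₀^R ρ₀(r'/R)^2 r'² dr' = 4πρ₀R³/5 = 3.487×10^-5 C.
By Gauss's law, ∮E·dA = E·4πr² = Q_enc/ε₀.
E = k|Q_enc|/r² = (8.99×10^9)(3.487×10^-5)/(0.455)² = 1.51e6 N/C.

|E| ≈ 1.51e6 N/C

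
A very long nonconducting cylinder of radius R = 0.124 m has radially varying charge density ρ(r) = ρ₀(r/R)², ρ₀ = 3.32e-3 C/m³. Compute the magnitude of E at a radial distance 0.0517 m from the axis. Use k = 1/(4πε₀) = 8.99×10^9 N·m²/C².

By cylindrical symmetry E is radial; use a coaxial Gaussian cylinder of radius 0.0517 m and length L (r < R).
Integrating ρ over the cross-section to radius r: λ_enc = (2πρ₀/R²) ∫₀^r r'^3 dr' = 2πρ₀ r^4/(4·R²) = 2.423e-6 C/m.
Gauss's law: E·2πrL = λ_enc L/ε₀.
E = 2k|λ_enc|/r = 2(8.99×10^9)(2.423×10^-6)/(0.0517) = 8.43×10^5 N/C.

E = 8.43×10^5 N/C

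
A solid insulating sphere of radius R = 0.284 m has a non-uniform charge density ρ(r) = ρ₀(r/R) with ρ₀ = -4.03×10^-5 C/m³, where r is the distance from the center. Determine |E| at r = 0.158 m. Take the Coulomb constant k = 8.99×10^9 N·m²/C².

By spherical symmetry E is radial; choose a Gaussian sphere of radius r = 0.158 m (r < R).
Integrate the density: Q_enc = 4π ∫₀^r ρ₀(r'/R)^1 r'² dr' = 4πρ₀ r^4/(4·R) = -2.778×10^-7 C.
Since E is radial and uniform over the Gaussian sphere, Φ = E·4πr² = Q_enc/ε₀.
E = k|Q_enc|/r² = (8.99×10^9)(2.778×10^-7)/(0.158)² = 1.00×10^5 N/C.

|E| = 1.00×10^5 N/C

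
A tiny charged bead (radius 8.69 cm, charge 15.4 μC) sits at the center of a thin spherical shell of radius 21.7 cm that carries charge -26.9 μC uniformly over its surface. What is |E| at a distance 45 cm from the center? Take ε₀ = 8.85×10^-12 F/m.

|E| = 5.11×10^5 N/C

Use a concentric Gaussian sphere at r = 45 cm (r > 21.7 cm, enclosing both).
Q_enc = (15.4 μC) + (-26.9 μC) = -1.15e-5 C.
Applying ∮E·dA = Q_enc/ε₀ with Φ = E(4πr²):
E = |Q_enc|/(4πε₀r²) = (1.15×10^-5)/(4π·8.85×10^-12·(0.45)²) = 5.11×10^5 N/C.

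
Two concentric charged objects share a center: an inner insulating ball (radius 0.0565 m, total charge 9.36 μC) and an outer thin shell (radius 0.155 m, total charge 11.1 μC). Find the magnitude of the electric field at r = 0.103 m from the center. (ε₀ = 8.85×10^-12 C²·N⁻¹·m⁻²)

7.93×10^6 N/C

By spherical symmetry E is radial; choose a Gaussian sphere of radius r = 0.103 m (between the bodies, 0.0565 m < r < 0.155 m).
Only the inner charge is enclosed; the outer shell contributes nothing inside itself. Q_enc = 9.36 μC = 9.36×10^-6 C.
Gauss's law: E·4πr² = Q_enc/ε₀.
E = |Q_enc|/(4πε₀r²) = (9.36×10^-6)/(4π·8.85×10^-12·(0.103)²) = 7.93×10^6 N/C.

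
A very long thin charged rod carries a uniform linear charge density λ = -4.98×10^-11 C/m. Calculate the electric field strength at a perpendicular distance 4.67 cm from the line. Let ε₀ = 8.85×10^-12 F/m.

|E| ≈ 19.2 V/m

Coaxial Gaussian cylinder, radius r = 4.67 cm, length L.
Q_enc = λL, so λ_enc = -4.98×10^-11 C/m.
Since E is radial and uniform over the curved surface, Φ = E·2πrL = Q_enc/ε₀ = λ_enc L/ε₀.
E = |λ_enc|/(2πε₀r) = (4.98e-11)/(2π·8.85×10^-12·0.0467) = 19.2 N/C.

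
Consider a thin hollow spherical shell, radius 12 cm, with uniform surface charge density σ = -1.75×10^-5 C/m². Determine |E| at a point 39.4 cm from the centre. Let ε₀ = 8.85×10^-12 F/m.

1.83e5 V/m

Take a concentric spherical Gaussian surface of radius r = 39.4 cm (r > 12 cm).
The entire shell is enclosed: Q_enc = σ·4πR² = (-1.75e-5)·4π·(0.12)² = -3.167e-6 C.
Applying ∮E·dA = Q_enc/ε₀ with Φ = E(4πr²):
E = |Q_enc|/(4πε₀r²) = (3.167×10^-6)/(4π·8.85×10^-12·(0.394)²) = 1.83×10^5 N/C.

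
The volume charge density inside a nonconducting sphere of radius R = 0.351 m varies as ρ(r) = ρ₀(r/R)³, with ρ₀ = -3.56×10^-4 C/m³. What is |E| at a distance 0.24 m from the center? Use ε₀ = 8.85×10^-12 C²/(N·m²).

Take a concentric spherical Gaussian surface of radius r = 0.24 m (r < R).
Integrate the density: Q_enc = 4π ∫₀^r ρ₀(r'/R)^3 r'² dr' = 4πρ₀ r^6/(6·R³) = -3.295e-6 C.
By Gauss's law, ∮E·dA = E·4πr² = Q_enc/ε₀.
E = |Q_enc|/(4πε₀r²) = (3.295×10^-6)/(4π·8.85×10^-12·(0.24)²) = 5.14e5 N/C.

|E| = 5.14e5 N/C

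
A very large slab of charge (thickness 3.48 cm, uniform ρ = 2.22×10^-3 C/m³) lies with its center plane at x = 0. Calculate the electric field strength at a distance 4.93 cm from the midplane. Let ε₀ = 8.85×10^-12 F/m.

The point |x| = 4.93 cm lies outside the slab (half-thickness 0.0174 m). A symmetric pillbox spanning the full slab encloses Q_enc = ρ·d·A.
Flux = 2EA ⇒ E = |ρ|d/(2ε₀), independent of distance outside.
E = (2.22×10^-3)(0.0348)/(2·8.85×10^-12) = 4.36×10^6 N/C.

|E| ≈ 4.36×10^6 N/C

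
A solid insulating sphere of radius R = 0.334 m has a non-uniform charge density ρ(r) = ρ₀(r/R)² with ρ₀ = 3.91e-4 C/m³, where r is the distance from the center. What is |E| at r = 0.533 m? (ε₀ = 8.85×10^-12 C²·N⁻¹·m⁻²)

Symmetry ⇒ E = E(r) r̂. Gaussian sphere of radius r = 0.533 m (r > R, all charge enclosed).
Q_enc = 4π ∫₀^R ρ₀(r'/R)^2 r'² dr' = 4πρ₀R³/5 = 3.661e-5 C.
Applying ∮E·dA = Q_enc/ε₀ with Φ = E(4πr²):
E = |Q_enc|/(4πε₀r²) = (3.661×10^-5)/(4π·8.85×10^-12·(0.533)²) = 1.16×10^6 N/C.

E ≈ 1.16e6 N/C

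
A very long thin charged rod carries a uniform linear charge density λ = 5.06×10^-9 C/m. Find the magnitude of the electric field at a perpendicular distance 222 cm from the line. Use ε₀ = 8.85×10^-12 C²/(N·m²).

|E| = 41 N/C

Coaxial Gaussian cylinder, radius r = 222 cm, length L.
Q_enc = λL, so λ_enc = 5.06e-9 C/m.
Since E is radial and uniform over the curved surface, Φ = E·2πrL = Q_enc/ε₀ = λ_enc L/ε₀.
E = |λ_enc|/(2πε₀r) = (5.06×10^-9)/(2π·8.85×10^-12·2.22) = 41 N/C.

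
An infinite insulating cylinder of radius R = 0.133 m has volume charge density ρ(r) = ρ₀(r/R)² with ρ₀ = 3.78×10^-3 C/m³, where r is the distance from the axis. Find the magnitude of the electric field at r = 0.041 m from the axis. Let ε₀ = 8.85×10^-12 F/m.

4.16×10^5 N/C

Choose a coaxial cylinder of radius r = 0.041 m (arbitrary length L) as the Gaussian surface (r < R).
Integrating ρ over the cross-section to radius r: λ_enc = (2πρ₀/R²) ∫₀^r r'^3 dr' = 2πρ₀ r^4/(4·R²) = 9.485×10^-7 C/m.
Applying ∮E·dA = Q_enc/ε₀ with the end caps contributing no flux:
E = |λ_enc|/(2πε₀r) = (9.485e-7)/(2π·8.85×10^-12·0.041) = 4.16×10^5 N/C.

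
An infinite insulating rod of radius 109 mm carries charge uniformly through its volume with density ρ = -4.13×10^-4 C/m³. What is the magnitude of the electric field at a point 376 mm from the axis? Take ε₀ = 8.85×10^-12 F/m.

|E| ≈ 7.37×10^5 V/m

Choose a coaxial cylinder of radius r = 376 mm (arbitrary length L) as the Gaussian surface (r > 109 mm, full cross-section enclosed).
λ_enc = ρ·πR² = (-4.13e-4)π(0.109)² = -1.542×10^-5 C/m.
Gauss's law: E·2πrL = λ_enc L/ε₀.
E = |λ_enc|/(2πε₀r) = (1.542e-5)/(2π·8.85×10^-12·0.376) = 7.37×10^5 N/C.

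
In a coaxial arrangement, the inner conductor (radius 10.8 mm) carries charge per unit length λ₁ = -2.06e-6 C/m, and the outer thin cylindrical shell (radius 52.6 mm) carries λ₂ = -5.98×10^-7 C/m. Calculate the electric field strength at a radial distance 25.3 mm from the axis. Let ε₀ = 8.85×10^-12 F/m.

|E| ≈ 1.46e6 N/C

By cylindrical symmetry E is radial; use a coaxial Gaussian cylinder of radius 25.3 mm and length L (between the conductors, 10.8 mm < r < 52.6 mm).
Only the inner wire is enclosed; the outer shell contributes nothing inside itself. λ_enc = λ₁ = -2.06e-6 C/m.
By Gauss's law (flux through the curved wall only), E·2πrL = λ_enc L/ε₀.
E = |λ_enc|/(2πε₀r) = (2.06e-6)/(2π·8.85×10^-12·0.0253) = 1.46×10^6 N/C.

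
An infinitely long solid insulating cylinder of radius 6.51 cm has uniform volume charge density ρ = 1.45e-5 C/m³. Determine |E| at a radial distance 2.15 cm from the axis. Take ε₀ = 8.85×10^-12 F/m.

|E| ≈ 1.76×10^4 N/C

Coaxial Gaussian cylinder, radius r = 2.15 cm, length L (r < R).
Enclosed charge per unit length: λ_enc = ρ·πr² = (1.45×10^-5)π(0.0215)² = 2.106×10^-8 C/m.
Applying ∮E·dA = Q_enc/ε₀ with the end caps contributing no flux:
E = |λ_enc|/(2πε₀r) = (2.106×10^-8)/(2π·8.85×10^-12·0.0215) = 1.76×10^4 N/C.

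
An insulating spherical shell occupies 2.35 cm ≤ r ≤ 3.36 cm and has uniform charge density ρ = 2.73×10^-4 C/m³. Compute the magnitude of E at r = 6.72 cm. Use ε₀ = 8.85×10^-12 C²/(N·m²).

E = 5.68×10^4 V/m

By spherical symmetry E is radial; choose a Gaussian sphere of radius r = 6.72 cm (r > 3.36 cm, enclosing the whole shell).
Q_enc = ρ·(4π/3)(b³ − a³) = (2.73×10^-4)·(4π/3)·((0.0336)³ − (0.0235)³) = 2.854e-8 C.
Applying ∮E·dA = Q_enc/ε₀ with Φ = E(4πr²):
E = |Q_enc|/(4πε₀r²) = (2.854e-8)/(4π·8.85×10^-12·(0.0672)²) = 5.68e4 N/C.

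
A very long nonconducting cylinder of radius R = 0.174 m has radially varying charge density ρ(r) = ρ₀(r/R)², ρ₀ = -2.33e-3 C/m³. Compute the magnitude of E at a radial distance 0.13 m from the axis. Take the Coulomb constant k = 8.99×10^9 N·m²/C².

4.78×10^6 N/C

Choose a coaxial cylinder of radius r = 0.13 m (arbitrary length L) as the Gaussian surface (r < R).
λ_enc = ∫₀^r ρ(r')·2πr' dr' = (2πρ₀/R²)·r^4/4 = -3.453e-5 C/m.
Gauss's law: E·2πrL = λ_enc L/ε₀.
E = 2k|λ_enc|/r = 2(8.99×10^9)(3.453×10^-5)/(0.13) = 4.78×10^6 N/C.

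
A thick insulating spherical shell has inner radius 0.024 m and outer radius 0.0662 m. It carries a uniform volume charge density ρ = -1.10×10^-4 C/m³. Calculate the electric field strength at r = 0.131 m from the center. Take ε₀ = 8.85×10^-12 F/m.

6.67×10^4 V/m

Symmetry ⇒ E = E(r) r̂. Gaussian sphere of radius r = 0.131 m (r > 0.0662 m, enclosing the whole shell).
Q_enc = ρ·(4π/3)(b³ − a³) = (-1.10×10^-4)·(4π/3)·((0.0662)³ − (0.024)³) = -1.273×10^-7 C.
Gauss's law: E·4πr² = Q_enc/ε₀.
E = |Q_enc|/(4πε₀r²) = (1.273×10^-7)/(4π·8.85×10^-12·(0.131)²) = 6.67×10^4 N/C.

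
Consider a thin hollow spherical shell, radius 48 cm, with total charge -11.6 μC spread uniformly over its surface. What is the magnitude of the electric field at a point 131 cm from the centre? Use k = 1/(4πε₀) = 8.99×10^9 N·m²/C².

E ≈ 6.08×10^4 N/C

Take a concentric spherical Gaussian surface of radius r = 131 cm (r > 48 cm).
The entire shell is enclosed: Q_enc = -1.16×10^-5 C.
By Gauss's law, ∮E·dA = E·4πr² = Q_enc/ε₀.
E = k|Q_enc|/r² = (8.99×10^9)(1.16×10^-5)/(1.31)² = 6.08×10^4 N/C.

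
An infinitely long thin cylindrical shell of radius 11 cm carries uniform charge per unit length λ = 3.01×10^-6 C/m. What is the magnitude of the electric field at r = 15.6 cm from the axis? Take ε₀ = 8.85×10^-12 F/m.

|E| ≈ 3.47×10^5 V/m

Choose a coaxial cylinder of radius r = 15.6 cm (arbitrary length L) as the Gaussian surface (r > 11 cm).
The full line charge is enclosed: λ_enc = 3.01×10^-6 C/m.
Since E is radial and uniform over the curved surface, Φ = E·2πrL = Q_enc/ε₀ = λ_enc L/ε₀.
E = |λ_enc|/(2πε₀r) = (3.01e-6)/(2π·8.85×10^-12·0.156) = 3.47×10^5 N/C.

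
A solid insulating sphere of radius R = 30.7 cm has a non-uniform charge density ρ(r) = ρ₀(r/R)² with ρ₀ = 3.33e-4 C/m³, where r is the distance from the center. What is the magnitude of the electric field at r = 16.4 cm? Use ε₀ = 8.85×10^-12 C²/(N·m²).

By spherical symmetry E is radial; choose a Gaussian sphere of radius r = 16.4 cm (r < R).
Integrate the density: Q_enc = 4π ∫₀^r ρ₀(r'/R)^2 r'² dr' = 4πρ₀ r^5/(5·R²) = 1.053e-6 C.
Gauss's law: E·4πr² = Q_enc/ε₀.
E = |Q_enc|/(4πε₀r²) = (1.053e-6)/(4π·8.85×10^-12·(0.164)²) = 3.52×10^5 N/C.

3.52×10^5 N/C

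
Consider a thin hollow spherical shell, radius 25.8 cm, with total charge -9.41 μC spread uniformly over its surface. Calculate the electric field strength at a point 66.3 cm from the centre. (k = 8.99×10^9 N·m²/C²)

E ≈ 1.92e5 N/C

By spherical symmetry E is radial; choose a Gaussian sphere of radius r = 66.3 cm (r > 25.8 cm).
The entire shell is enclosed: Q_enc = -9.41e-6 C.
Since E is radial and uniform over the Gaussian sphere, Φ = E·4πr² = Q_enc/ε₀.
E = k|Q_enc|/r² = (8.99×10^9)(9.41×10^-6)/(0.663)² = 1.92×10^5 N/C.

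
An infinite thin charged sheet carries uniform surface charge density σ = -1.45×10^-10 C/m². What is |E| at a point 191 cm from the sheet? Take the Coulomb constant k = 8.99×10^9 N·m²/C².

8.19 V/m

Choose a cylindrical pillbox piercing the sheet, end faces (area A) parallel to it.
Only the two end caps contribute flux: Φ = 2EA. With Q_enc = σA, Gauss's law gives E = |σ|/(2ε₀).
E = 2πk|σ| = 2π(8.99×10^9)(1.45×10^-10) = 8.19 N/C.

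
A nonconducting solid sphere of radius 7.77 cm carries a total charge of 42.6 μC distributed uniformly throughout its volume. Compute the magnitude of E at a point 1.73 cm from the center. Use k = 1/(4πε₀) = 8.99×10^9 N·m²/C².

Take a concentric spherical Gaussian surface of radius r = 1.73 cm (r < R).
Only the charge within r is enclosed: Q_enc = Q·(r/R)³ = (42.6 μC)·(1.73 cm/7.77 cm)³ = 4.702×10^-7 C.
Gauss's law: E·4πr² = Q_enc/ε₀.
E = k|Q_enc|/r² = (8.99×10^9)(4.702×10^-7)/(0.0173)² = 1.41×10^7 N/C.

|E| = 1.41e7 V/m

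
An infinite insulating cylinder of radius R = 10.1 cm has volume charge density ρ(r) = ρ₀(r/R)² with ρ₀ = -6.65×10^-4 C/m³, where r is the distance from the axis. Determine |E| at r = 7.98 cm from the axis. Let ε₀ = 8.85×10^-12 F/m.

Coaxial Gaussian cylinder, radius r = 7.98 cm, length L (r < R).
Integrating ρ over the cross-section to radius r: λ_enc = (2πρ₀/R²) ∫₀^r r'^3 dr' = 2πρ₀ r^4/(4·R²) = -4.153e-6 C/m.
Applying ∮E·dA = Q_enc/ε₀ with the end caps contributing no flux:
E = |λ_enc|/(2πε₀r) = (4.153×10^-6)/(2π·8.85×10^-12·0.0798) = 9.36e5 N/C.

E = 9.36e5 N/C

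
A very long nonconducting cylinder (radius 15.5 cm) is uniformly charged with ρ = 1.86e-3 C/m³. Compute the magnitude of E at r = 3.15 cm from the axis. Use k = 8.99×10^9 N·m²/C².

E = 3.31×10^6 N/C

By cylindrical symmetry E is radial; use a coaxial Gaussian cylinder of radius 3.15 cm and length L (r < R).
Enclosed charge per unit length: λ_enc = ρ·πr² = (1.86e-3)π(0.0315)² = 5.798×10^-6 C/m.
By Gauss's law (flux through the curved wall only), E·2πrL = λ_enc L/ε₀.
E = 2k|λ_enc|/r = 2(8.99×10^9)(5.798×10^-6)/(0.0315) = 3.31×10^6 N/C.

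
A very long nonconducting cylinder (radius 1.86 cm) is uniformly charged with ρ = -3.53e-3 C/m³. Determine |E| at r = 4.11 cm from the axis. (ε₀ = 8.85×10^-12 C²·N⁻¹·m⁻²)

Coaxial Gaussian cylinder, radius r = 4.11 cm, length L (r > 1.86 cm, full cross-section enclosed).
λ_enc = ρ·πR² = (-3.53e-3)π(0.0186)² = -3.837×10^-6 C/m.
Applying ∮E·dA = Q_enc/ε₀ with the end caps contributing no flux:
E = |λ_enc|/(2πε₀r) = (3.837×10^-6)/(2π·8.85×10^-12·0.0411) = 1.68×10^6 N/C.

1.68×10^6 N/C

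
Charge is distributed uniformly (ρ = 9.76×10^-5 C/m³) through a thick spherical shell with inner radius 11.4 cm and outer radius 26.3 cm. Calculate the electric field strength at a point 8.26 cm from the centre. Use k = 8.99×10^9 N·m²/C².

Use a concentric Gaussian sphere at r = 8.26 cm (r < 11.4 cm, inside the empty cavity).
No charge is enclosed, so by Gauss's law E·4πr² = 0 ⇒ E = 0.

E = 0 (no enclosed charge)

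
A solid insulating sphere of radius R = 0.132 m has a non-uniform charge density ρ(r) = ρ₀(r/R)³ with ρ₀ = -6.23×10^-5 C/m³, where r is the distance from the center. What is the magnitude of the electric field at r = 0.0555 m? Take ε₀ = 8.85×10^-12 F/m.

Use a concentric Gaussian sphere at r = 0.0555 m (r < R).
Q_enc = ∫₀^r ρ(r')·4πr'² dr' = (4πρ₀/R³) ∫₀^r r'^5 dr' = 4πρ₀ r^6/(6·R³) = -1.658×10^-9 C.
Since E is radial and uniform over the Gaussian sphere, Φ = E·4πr² = Q_enc/ε₀.
E = |Q_enc|/(4πε₀r²) = (1.658×10^-9)/(4π·8.85×10^-12·(0.0555)²) = 4.84e3 N/C.

4.84×10^3 N/C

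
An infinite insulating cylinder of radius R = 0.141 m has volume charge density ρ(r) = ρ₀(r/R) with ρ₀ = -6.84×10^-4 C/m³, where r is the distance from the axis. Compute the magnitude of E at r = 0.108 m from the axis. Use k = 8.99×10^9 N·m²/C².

Take a coaxial cylindrical Gaussian surface of radius r = 0.108 m and length L (r < R).
Integrating ρ over the cross-section to radius r: λ_enc = (2πρ₀/R) ∫₀^r r'^2 dr' = 2πρ₀ r^3/(3·R) = -1.28e-5 C/m.
By Gauss's law (flux through the curved wall only), E·2πrL = λ_enc L/ε₀.
E = 2k|λ_enc|/r = 2(8.99×10^9)(1.28×10^-5)/(0.108) = 2.13×10^6 N/C.

2.13×10^6 V/m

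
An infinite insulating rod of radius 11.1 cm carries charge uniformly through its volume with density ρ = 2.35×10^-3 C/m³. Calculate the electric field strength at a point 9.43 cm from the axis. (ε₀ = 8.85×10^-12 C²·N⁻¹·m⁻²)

Choose a coaxial cylinder of radius r = 9.43 cm (arbitrary length L) as the Gaussian surface (r < R).
Enclosed charge per unit length: λ_enc = ρ·πr² = (2.35e-3)π(0.0943)² = 6.565×10^-5 C/m.
Gauss's law: E·2πrL = λ_enc L/ε₀.
E = |λ_enc|/(2πε₀r) = (6.565e-5)/(2π·8.85×10^-12·0.0943) = 1.25×10^7 N/C.

1.25e7 N/C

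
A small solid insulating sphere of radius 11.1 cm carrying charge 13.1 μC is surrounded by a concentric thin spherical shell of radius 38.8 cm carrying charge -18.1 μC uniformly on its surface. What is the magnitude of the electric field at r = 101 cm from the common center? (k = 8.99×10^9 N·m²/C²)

Take a concentric spherical Gaussian surface of radius r = 101 cm (r > 38.8 cm, enclosing both).
Q_enc = (13.1 μC) + (-18.1 μC) = -5.00e-6 C.
Gauss's law: E·4πr² = Q_enc/ε₀.
E = k|Q_enc|/r² = (8.99×10^9)(5.00×10^-6)/(1.01)² = 4.41×10^4 N/C.

|E| = 4.41×10^4 N/C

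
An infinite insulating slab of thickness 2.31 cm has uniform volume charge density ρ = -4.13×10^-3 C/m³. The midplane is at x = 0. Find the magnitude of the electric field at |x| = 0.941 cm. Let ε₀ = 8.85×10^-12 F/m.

By symmetry E is perpendicular to the slab. A Gaussian pillbox from −0.941 cm to +0.941 cm (face area A) lies entirely within the slab.
Q_enc = ρ·(2x)·A and flux = 2EA, so 2EA = 2ρxA/ε₀ ⇒ E = |ρ|x/ε₀.
E = (4.13×10^-3)(0.00941)/(8.85×10^-12) = 4.39×10^6 N/C.

|E| = 4.39e6 V/m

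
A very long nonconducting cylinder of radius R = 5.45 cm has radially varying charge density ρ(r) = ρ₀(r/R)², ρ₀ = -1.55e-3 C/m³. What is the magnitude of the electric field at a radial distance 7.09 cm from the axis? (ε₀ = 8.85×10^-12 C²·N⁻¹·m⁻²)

E = 1.83×10^6 V/m

Choose a coaxial cylinder of radius r = 7.09 cm (arbitrary length L) as the Gaussian surface (r > R, full charge per length enclosed).
λ_enc = 2π ∫₀^R ρ₀(r'/R)^2 r' dr' = 2πρ₀R²/4 = -7.232×10^-6 C/m.
Since E is radial and uniform over the curved surface, Φ = E·2πrL = Q_enc/ε₀ = λ_enc L/ε₀.
E = |λ_enc|/(2πε₀r) = (7.232×10^-6)/(2π·8.85×10^-12·0.0709) = 1.83×10^6 N/C.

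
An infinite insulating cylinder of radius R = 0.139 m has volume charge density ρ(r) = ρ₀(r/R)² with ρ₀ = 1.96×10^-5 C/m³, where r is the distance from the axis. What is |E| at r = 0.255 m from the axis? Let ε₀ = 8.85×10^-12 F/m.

|E| ≈ 4.20×10^4 V/m

Take a coaxial cylindrical Gaussian surface of radius r = 0.255 m and length L (r > R, full charge per length enclosed).
λ_enc = 2π ∫₀^R ρ₀(r'/R)^2 r' dr' = 2πρ₀R²/4 = 5.948×10^-7 C/m.
Applying ∮E·dA = Q_enc/ε₀ with the end caps contributing no flux:
E = |λ_enc|/(2πε₀r) = (5.948e-7)/(2π·8.85×10^-12·0.255) = 4.20e4 N/C.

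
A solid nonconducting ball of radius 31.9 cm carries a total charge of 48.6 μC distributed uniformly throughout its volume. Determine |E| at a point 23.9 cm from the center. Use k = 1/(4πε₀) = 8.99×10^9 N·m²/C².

|E| = 3.22×10^6 N/C

By spherical symmetry E is radial; choose a Gaussian sphere of radius r = 23.9 cm (r < R).
For a uniform sphere the enclosed fraction is (r/R)³, so Q_enc = (48.6 μC)(0.239/0.319)³ = 2.044×10^-5 C.
Applying ∮E·dA = Q_enc/ε₀ with Φ = E(4πr²):
E = k|Q_enc|/r² = (8.99×10^9)(2.044×10^-5)/(0.239)² = 3.22×10^6 N/C.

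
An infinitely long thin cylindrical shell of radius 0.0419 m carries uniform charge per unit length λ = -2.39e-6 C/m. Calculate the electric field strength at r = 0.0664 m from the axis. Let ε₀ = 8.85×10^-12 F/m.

|E| = 6.47×10^5 V/m

Coaxial Gaussian cylinder, radius r = 0.0664 m, length L (r > 0.0419 m).
The full line charge is enclosed: λ_enc = -2.39e-6 C/m.
Gauss's law: E·2πrL = λ_enc L/ε₀.
E = |λ_enc|/(2πε₀r) = (2.39×10^-6)/(2π·8.85×10^-12·0.0664) = 6.47×10^5 N/C.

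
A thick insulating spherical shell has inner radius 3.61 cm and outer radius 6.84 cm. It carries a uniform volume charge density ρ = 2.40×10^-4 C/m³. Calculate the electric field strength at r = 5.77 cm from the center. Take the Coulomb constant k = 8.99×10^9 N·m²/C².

Take a concentric spherical Gaussian surface of radius r = 5.77 cm (within the shell material, 3.61 cm < r < 6.84 cm).
Enclosed charge is the volume from a to r: Q_enc = (4π/3)ρ(r³ − a³) = 1.458e-7 C.
Applying ∮E·dA = Q_enc/ε₀ with Φ = E(4πr²):
E = k|Q_enc|/r² = (8.99×10^9)(1.458e-7)/(0.0577)² = 3.94×10^5 N/C.

|E| ≈ 3.94e5 V/m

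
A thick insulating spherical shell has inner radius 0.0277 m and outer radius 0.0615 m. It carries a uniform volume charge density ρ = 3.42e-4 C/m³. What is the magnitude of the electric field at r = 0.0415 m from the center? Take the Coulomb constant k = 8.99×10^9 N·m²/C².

Use a concentric Gaussian sphere at r = 0.0415 m (within the shell material, 0.0277 m < r < 0.0615 m).
Enclosed charge is the volume from a to r: Q_enc = (4π/3)ρ(r³ − a³) = 7.194×10^-8 C.
Since E is radial and uniform over the Gaussian sphere, Φ = E·4πr² = Q_enc/ε₀.
E = k|Q_enc|/r² = (8.99×10^9)(7.194×10^-8)/(0.0415)² = 3.76e5 N/C.

|E| = 3.76×10^5 N/C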